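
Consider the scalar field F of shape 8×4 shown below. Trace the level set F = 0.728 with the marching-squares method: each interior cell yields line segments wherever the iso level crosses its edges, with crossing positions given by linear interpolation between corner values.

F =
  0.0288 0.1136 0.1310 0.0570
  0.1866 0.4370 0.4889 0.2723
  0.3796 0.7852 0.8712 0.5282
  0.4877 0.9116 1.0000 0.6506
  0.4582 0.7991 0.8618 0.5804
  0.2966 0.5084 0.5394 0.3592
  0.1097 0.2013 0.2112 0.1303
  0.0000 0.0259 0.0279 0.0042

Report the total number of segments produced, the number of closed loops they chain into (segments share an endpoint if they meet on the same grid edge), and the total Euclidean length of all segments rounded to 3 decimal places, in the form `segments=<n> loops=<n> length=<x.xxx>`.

segments=10 loops=1 length=7.941

cell (1,0): code 0100 → (1.836,1.000)–(2.000,0.859)
cell (1,1): code 1100 → (1.625,2.000)–(1.836,1.000)
cell (1,2): code 1000 → (2.000,2.417)–(1.625,2.000)
cell (2,0): code 0110 → (2.000,0.859)–(3.000,0.567)
cell (2,2): code 1001 → (3.000,2.778)–(2.000,2.417)
cell (3,0): code 0110 → (3.000,0.567)–(4.000,0.791)
cell (3,2): code 1001 → (4.000,2.475)–(3.000,2.778)
cell (4,0): code 0010 → (4.000,0.791)–(4.245,1.000)
cell (4,1): code 0011 → (4.245,1.000)–(4.415,2.000)
cell (4,2): code 0001 → (4.415,2.000)–(4.000,2.475)
total: 10 segments, chained into 1 closed loop(s), length Σ = 7.940998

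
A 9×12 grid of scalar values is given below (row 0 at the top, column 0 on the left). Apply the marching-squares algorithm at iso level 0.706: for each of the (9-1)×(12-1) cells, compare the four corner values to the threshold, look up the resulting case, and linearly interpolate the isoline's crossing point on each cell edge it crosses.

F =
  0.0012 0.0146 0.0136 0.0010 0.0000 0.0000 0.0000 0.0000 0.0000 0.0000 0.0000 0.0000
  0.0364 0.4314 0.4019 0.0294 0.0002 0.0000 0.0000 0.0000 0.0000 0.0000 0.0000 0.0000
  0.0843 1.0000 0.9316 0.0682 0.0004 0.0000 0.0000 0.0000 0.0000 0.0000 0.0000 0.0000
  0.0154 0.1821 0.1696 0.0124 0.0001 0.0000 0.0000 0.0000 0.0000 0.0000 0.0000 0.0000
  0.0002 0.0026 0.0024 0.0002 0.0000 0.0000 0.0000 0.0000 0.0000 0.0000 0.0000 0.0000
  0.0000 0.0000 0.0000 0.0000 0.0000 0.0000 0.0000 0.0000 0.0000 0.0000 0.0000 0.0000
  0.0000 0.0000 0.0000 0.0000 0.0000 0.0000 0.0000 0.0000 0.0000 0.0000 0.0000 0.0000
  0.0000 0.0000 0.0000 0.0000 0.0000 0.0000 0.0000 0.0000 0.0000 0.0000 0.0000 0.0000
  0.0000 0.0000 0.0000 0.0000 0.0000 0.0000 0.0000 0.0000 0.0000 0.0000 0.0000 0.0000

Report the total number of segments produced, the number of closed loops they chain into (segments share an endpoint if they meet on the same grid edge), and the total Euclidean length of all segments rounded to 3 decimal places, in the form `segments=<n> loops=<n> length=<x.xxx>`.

cell (1,0): code 0100 → (1.483,1.000)–(2.000,0.679)
cell (1,1): code 1100 → (1.574,2.000)–(1.483,1.000)
cell (1,2): code 1000 → (2.000,2.261)–(1.574,2.000)
cell (2,0): code 0010 → (2.000,0.679)–(2.359,1.000)
cell (2,1): code 0011 → (2.359,1.000)–(2.296,2.000)
cell (2,2): code 0001 → (2.296,2.000)–(2.000,2.261)
total: 6 segments, chained into 1 closed loop(s), length Σ = 3.991296

segments=6 loops=1 length=3.991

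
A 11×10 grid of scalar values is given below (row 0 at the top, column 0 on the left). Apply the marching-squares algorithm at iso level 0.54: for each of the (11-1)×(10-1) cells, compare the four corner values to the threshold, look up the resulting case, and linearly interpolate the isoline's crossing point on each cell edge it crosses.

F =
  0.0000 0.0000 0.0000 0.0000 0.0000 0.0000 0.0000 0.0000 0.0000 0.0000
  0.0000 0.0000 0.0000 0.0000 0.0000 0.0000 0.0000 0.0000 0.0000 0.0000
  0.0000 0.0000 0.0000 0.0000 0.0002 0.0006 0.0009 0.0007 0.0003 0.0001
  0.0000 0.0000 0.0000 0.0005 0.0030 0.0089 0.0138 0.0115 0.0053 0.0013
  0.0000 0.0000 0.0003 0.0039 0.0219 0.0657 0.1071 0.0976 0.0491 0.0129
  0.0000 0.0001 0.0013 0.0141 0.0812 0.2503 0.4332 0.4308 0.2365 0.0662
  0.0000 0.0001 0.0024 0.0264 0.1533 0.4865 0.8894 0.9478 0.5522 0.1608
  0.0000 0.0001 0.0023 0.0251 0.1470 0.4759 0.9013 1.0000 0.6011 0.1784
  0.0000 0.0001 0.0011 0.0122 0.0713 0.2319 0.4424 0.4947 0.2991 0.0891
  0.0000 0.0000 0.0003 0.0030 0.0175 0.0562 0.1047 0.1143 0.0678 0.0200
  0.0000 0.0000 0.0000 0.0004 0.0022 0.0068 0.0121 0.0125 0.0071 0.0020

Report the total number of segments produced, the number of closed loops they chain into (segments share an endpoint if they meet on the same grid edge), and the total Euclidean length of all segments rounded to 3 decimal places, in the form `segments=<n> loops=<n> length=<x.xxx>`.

cell (5,5): code 0100 → (5.234,6.000)–(6.000,5.133)
cell (5,6): code 1100 → (5.211,7.000)–(5.234,6.000)
cell (5,7): code 1100 → (5.961,8.000)–(5.211,7.000)
cell (5,8): code 1000 → (6.000,8.031)–(5.961,8.000)
cell (6,5): code 0110 → (6.000,5.133)–(7.000,5.151)
cell (6,8): code 1001 → (7.000,8.145)–(6.000,8.031)
cell (7,5): code 0010 → (7.000,5.151)–(7.787,6.000)
cell (7,6): code 0011 → (7.787,6.000)–(7.910,7.000)
cell (7,7): code 0011 → (7.910,7.000)–(7.202,8.000)
cell (7,8): code 0001 → (7.202,8.000)–(7.000,8.145)
total: 10 segments, chained into 1 closed loop(s), length Σ = 9.103134

segments=10 loops=1 length=9.103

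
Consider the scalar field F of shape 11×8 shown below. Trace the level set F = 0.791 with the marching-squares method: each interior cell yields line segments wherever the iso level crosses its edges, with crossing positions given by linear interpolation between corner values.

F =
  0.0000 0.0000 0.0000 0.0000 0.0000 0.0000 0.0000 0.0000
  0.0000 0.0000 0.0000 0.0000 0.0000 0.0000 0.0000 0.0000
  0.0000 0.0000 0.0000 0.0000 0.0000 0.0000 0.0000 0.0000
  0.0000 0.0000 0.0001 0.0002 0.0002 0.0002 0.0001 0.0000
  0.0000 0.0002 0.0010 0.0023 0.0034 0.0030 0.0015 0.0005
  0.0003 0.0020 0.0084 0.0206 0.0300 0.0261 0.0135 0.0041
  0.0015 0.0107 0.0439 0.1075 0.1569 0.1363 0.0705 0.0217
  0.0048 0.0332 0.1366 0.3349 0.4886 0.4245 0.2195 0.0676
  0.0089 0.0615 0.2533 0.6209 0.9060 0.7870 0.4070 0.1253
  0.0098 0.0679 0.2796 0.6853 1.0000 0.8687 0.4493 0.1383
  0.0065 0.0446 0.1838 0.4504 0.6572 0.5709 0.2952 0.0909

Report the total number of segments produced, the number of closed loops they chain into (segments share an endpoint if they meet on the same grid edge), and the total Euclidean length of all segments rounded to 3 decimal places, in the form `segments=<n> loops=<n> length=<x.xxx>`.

cell (7,3): code 0100 → (7.724,4.000)–(8.000,3.597)
cell (7,4): code 1000 → (8.000,4.966)–(7.724,4.000)
cell (8,3): code 0110 → (8.000,3.597)–(9.000,3.336)
cell (8,4): code 1101 → (8.049,5.000)–(8.000,4.966)
cell (8,5): code 1000 → (9.000,5.185)–(8.049,5.000)
cell (9,3): code 0010 → (9.000,3.336)–(9.610,4.000)
cell (9,4): code 0011 → (9.610,4.000)–(9.261,5.000)
cell (9,5): code 0001 → (9.261,5.000)–(9.000,5.185)
total: 8 segments, chained into 1 closed loop(s), length Σ = 5.835734

segments=8 loops=1 length=5.836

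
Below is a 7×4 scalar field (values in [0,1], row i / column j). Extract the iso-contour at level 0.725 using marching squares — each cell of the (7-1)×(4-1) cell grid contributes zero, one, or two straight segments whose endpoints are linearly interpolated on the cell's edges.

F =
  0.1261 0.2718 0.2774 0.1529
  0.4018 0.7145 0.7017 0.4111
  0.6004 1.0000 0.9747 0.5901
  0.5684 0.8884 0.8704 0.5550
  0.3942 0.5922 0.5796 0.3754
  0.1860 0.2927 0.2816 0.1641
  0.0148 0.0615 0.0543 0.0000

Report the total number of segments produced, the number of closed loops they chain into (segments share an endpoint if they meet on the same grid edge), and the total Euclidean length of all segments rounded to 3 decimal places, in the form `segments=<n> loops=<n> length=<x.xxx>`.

cell (1,0): code 0100 → (1.037,1.000)–(2.000,0.312)
cell (1,1): code 1100 → (1.085,2.000)–(1.037,1.000)
cell (1,2): code 1000 → (2.000,2.649)–(1.085,2.000)
cell (2,0): code 0110 → (2.000,0.312)–(3.000,0.489)
cell (2,2): code 1001 → (3.000,2.461)–(2.000,2.649)
cell (3,0): code 0010 → (3.000,0.489)–(3.552,1.000)
cell (3,1): code 0011 → (3.552,1.000)–(3.500,2.000)
cell (3,2): code 0001 → (3.500,2.000)–(3.000,2.461)
total: 8 segments, chained into 1 closed loop(s), length Σ = 7.772975

segments=8 loops=1 length=7.773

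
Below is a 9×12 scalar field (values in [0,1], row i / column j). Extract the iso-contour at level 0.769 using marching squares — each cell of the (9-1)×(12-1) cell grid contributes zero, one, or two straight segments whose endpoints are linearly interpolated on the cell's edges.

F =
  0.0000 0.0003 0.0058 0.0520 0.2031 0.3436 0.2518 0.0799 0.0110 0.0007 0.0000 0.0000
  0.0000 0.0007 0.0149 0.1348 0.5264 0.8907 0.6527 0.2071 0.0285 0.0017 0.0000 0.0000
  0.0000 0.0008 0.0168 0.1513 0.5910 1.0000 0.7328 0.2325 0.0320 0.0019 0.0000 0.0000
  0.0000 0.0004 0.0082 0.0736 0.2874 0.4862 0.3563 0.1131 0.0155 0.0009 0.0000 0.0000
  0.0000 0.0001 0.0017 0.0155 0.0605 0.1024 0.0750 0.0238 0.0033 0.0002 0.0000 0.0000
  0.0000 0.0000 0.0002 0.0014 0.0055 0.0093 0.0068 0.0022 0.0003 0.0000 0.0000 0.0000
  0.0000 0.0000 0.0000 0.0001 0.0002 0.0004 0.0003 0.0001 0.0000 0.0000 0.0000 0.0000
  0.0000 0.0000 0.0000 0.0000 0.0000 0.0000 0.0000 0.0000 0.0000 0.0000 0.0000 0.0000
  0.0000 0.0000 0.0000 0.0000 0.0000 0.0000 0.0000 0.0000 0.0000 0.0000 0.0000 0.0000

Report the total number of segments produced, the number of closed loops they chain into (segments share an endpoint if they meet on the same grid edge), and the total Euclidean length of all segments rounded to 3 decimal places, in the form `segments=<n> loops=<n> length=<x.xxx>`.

segments=6 loops=1 length=4.742

cell (0,4): code 0100 → (0.778,5.000)–(1.000,4.666)
cell (0,5): code 1000 → (1.000,5.511)–(0.778,5.000)
cell (1,4): code 0110 → (1.000,4.666)–(2.000,4.435)
cell (1,5): code 1001 → (2.000,5.865)–(1.000,5.511)
cell (2,4): code 0010 → (2.000,4.435)–(2.450,5.000)
cell (2,5): code 0001 → (2.450,5.000)–(2.000,5.865)
total: 6 segments, chained into 1 closed loop(s), length Σ = 4.742116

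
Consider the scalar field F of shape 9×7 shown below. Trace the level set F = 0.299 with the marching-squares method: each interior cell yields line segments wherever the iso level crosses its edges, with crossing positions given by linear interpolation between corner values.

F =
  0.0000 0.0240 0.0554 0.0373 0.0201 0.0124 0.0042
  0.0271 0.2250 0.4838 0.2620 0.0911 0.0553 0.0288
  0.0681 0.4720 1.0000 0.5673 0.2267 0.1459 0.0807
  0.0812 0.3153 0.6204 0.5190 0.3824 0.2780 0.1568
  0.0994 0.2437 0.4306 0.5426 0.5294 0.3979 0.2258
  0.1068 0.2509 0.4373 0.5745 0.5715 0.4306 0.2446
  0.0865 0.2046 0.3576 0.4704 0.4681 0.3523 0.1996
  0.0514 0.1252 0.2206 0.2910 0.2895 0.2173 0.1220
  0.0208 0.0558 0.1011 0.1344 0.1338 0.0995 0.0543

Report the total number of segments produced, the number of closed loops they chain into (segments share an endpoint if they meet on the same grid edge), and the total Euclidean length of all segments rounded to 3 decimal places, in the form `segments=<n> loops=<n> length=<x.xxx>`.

segments=22 loops=1 length=17.774

cell (0,1): code 0100 → (0.569,2.000)–(1.000,1.286)
cell (0,2): code 1000 → (1.000,2.833)–(0.569,2.000)
cell (1,0): code 0100 → (1.300,1.000)–(2.000,0.572)
cell (1,1): code 1110 → (1.000,1.286)–(1.300,1.000)
cell (1,2): code 1101 → (1.121,3.000)–(1.000,2.833)
cell (1,3): code 1000 → (2.000,3.788)–(1.121,3.000)
cell (2,0): code 0110 → (2.000,0.572)–(3.000,0.930)
cell (2,3): code 1101 → (2.464,4.000)–(2.000,3.788)
cell (2,4): code 1000 → (3.000,4.799)–(2.464,4.000)
cell (3,0): code 0010 → (3.000,0.930)–(3.228,1.000)
cell (3,1): code 0111 → (3.228,1.000)–(4.000,1.296)
cell (3,4): code 1101 → (3.175,5.000)–(3.000,4.799)
cell (3,5): code 1000 → (4.000,5.575)–(3.175,5.000)
cell (4,1): code 0110 → (4.000,1.296)–(5.000,1.258)
cell (4,5): code 1001 → (5.000,5.708)–(4.000,5.575)
cell (5,1): code 0110 → (5.000,1.258)–(6.000,1.617)
cell (5,5): code 1001 → (6.000,5.349)–(5.000,5.708)
cell (6,1): code 0010 → (6.000,1.617)–(6.428,2.000)
cell (6,2): code 0011 → (6.428,2.000)–(6.955,3.000)
cell (6,3): code 0011 → (6.955,3.000)–(6.947,4.000)
cell (6,4): code 0011 → (6.947,4.000)–(6.395,5.000)
cell (6,5): code 0001 → (6.395,5.000)–(6.000,5.349)
total: 22 segments, chained into 1 closed loop(s), length Σ = 17.774288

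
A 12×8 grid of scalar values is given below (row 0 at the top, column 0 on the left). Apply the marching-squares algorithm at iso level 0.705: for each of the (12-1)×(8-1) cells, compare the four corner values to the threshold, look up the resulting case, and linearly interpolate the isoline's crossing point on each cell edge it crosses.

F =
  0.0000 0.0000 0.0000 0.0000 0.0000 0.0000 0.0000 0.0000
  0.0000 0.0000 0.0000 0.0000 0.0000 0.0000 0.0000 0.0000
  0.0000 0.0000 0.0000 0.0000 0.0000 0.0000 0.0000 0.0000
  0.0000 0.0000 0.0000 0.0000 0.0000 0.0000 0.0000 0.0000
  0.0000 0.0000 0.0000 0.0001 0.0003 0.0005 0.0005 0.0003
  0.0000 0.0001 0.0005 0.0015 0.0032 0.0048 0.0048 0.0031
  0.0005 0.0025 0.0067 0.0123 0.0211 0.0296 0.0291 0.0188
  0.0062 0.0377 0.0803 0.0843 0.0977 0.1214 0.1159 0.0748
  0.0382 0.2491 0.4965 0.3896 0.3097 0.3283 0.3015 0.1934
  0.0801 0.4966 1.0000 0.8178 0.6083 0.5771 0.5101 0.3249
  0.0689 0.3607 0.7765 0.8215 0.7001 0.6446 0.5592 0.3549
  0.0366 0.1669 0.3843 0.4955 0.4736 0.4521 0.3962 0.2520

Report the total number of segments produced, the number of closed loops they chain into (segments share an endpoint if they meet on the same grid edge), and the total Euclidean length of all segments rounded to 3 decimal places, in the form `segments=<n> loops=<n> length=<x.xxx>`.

cell (8,1): code 0100 → (8.414,2.000)–(9.000,1.414)
cell (8,2): code 1100 → (8.737,3.000)–(8.414,2.000)
cell (8,3): code 1000 → (9.000,3.538)–(8.737,3.000)
cell (9,1): code 0110 → (9.000,1.414)–(10.000,1.828)
cell (9,3): code 1001 → (10.000,3.960)–(9.000,3.538)
cell (10,1): code 0010 → (10.000,1.828)–(10.182,2.000)
cell (10,2): code 0011 → (10.182,2.000)–(10.357,3.000)
cell (10,3): code 0001 → (10.357,3.000)–(10.000,3.960)
total: 8 segments, chained into 1 closed loop(s), length Σ = 6.936044

segments=8 loops=1 length=6.936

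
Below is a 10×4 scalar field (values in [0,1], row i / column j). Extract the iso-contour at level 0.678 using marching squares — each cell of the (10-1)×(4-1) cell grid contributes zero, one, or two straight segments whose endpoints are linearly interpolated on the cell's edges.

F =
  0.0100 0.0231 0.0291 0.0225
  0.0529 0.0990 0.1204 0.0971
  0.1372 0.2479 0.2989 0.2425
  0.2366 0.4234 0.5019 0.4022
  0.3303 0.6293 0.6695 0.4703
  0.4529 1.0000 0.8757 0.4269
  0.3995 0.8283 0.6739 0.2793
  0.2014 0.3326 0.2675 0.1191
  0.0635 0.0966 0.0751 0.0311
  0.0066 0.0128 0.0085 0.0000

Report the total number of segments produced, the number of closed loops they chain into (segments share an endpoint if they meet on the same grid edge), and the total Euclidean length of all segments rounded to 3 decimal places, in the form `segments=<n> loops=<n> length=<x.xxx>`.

cell (4,0): code 0100 → (4.131,1.000)–(5.000,0.411)
cell (4,1): code 1100 → (4.041,2.000)–(4.131,1.000)
cell (4,2): code 1000 → (5.000,2.441)–(4.041,2.000)
cell (5,0): code 0110 → (5.000,0.411)–(6.000,0.649)
cell (5,1): code 1011 → (6.000,1.973)–(5.980,2.000)
cell (5,2): code 0001 → (5.980,2.000)–(5.000,2.441)
cell (6,0): code 0010 → (6.000,0.649)–(6.303,1.000)
cell (6,1): code 0001 → (6.303,1.000)–(6.000,1.973)
total: 8 segments, chained into 1 closed loop(s), length Σ = 6.727004

segments=8 loops=1 length=6.727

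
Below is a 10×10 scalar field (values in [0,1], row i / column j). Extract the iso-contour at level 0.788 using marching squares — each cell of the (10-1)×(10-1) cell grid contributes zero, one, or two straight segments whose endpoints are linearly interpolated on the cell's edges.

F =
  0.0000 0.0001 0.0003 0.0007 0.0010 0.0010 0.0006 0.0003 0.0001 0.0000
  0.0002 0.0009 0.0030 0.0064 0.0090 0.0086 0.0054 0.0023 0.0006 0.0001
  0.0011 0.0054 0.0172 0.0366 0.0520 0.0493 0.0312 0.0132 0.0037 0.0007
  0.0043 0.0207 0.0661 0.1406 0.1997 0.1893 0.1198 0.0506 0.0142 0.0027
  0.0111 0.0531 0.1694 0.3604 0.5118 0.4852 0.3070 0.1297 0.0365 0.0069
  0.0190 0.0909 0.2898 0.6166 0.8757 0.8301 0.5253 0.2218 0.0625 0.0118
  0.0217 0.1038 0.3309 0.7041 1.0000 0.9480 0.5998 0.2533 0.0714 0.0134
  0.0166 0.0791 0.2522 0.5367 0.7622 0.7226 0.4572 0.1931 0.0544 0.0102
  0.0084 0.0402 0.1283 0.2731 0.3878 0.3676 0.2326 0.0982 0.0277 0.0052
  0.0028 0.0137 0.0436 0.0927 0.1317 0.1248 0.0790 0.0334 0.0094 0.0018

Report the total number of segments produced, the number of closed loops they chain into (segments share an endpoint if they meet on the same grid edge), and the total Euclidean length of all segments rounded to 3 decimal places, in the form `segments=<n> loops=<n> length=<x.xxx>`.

cell (4,3): code 0100 → (4.759,4.000)–(5.000,3.662)
cell (4,4): code 1100 → (4.878,5.000)–(4.759,4.000)
cell (4,5): code 1000 → (5.000,5.138)–(4.878,5.000)
cell (5,3): code 0110 → (5.000,3.662)–(6.000,3.284)
cell (5,5): code 1001 → (6.000,5.460)–(5.000,5.138)
cell (6,3): code 0010 → (6.000,3.284)–(6.892,4.000)
cell (6,4): code 0011 → (6.892,4.000)–(6.710,5.000)
cell (6,5): code 0001 → (6.710,5.000)–(6.000,5.460)
total: 8 segments, chained into 1 closed loop(s), length Σ = 6.731995

segments=8 loops=1 length=6.732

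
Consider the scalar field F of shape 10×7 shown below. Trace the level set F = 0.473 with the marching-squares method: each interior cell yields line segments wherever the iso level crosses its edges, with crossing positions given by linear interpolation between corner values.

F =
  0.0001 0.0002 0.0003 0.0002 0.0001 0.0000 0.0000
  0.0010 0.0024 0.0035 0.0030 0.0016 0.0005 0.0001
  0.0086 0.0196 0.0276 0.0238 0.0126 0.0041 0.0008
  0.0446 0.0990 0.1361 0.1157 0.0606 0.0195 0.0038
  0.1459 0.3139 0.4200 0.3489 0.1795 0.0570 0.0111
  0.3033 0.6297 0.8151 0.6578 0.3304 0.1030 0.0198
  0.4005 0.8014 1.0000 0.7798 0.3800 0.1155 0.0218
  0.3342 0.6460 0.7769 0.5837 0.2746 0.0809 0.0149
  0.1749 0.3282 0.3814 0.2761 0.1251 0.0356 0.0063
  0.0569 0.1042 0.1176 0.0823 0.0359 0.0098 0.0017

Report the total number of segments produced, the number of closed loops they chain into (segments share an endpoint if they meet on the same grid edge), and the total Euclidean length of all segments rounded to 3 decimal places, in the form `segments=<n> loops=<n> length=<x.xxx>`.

segments=12 loops=1 length=11.195

cell (4,0): code 0100 → (4.504,1.000)–(5.000,0.520)
cell (4,1): code 1100 → (4.134,2.000)–(4.504,1.000)
cell (4,2): code 1100 → (4.402,3.000)–(4.134,2.000)
cell (4,3): code 1000 → (5.000,3.564)–(4.402,3.000)
cell (5,0): code 0110 → (5.000,0.520)–(6.000,0.181)
cell (5,3): code 1001 → (6.000,3.767)–(5.000,3.564)
cell (6,0): code 0110 → (6.000,0.181)–(7.000,0.445)
cell (6,3): code 1001 → (7.000,3.358)–(6.000,3.767)
cell (7,0): code 0010 → (7.000,0.445)–(7.544,1.000)
cell (7,1): code 0011 → (7.544,1.000)–(7.768,2.000)
cell (7,2): code 0011 → (7.768,2.000)–(7.360,3.000)
cell (7,3): code 0001 → (7.360,3.000)–(7.000,3.358)
total: 12 segments, chained into 1 closed loop(s), length Σ = 11.195425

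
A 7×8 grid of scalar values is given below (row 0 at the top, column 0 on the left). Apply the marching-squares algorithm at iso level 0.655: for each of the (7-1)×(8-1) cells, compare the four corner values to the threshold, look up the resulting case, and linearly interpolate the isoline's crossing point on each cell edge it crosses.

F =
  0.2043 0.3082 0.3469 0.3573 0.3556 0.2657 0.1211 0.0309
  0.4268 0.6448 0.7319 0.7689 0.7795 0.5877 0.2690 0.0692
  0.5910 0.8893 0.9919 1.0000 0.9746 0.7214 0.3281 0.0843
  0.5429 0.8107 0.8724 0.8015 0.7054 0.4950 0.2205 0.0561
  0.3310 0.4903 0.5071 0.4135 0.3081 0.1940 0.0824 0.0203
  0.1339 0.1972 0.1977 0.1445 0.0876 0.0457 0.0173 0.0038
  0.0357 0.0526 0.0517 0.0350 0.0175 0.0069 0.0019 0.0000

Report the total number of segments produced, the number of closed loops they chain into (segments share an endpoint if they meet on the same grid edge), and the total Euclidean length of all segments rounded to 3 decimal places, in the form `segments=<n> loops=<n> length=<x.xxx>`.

segments=16 loops=1 length=12.609

cell (0,1): code 0100 → (0.800,2.000)–(1.000,1.117)
cell (0,2): code 1100 → (0.723,3.000)–(0.800,2.000)
cell (0,3): code 1100 → (0.706,4.000)–(0.723,3.000)
cell (0,4): code 1000 → (1.000,4.649)–(0.706,4.000)
cell (1,0): code 0100 → (1.042,1.000)–(2.000,0.215)
cell (1,1): code 1110 → (1.000,1.117)–(1.042,1.000)
cell (1,4): code 1101 → (1.503,5.000)–(1.000,4.649)
cell (1,5): code 1000 → (2.000,5.169)–(1.503,5.000)
cell (2,0): code 0110 → (2.000,0.215)–(3.000,0.419)
cell (2,4): code 1011 → (3.000,4.240)–(2.293,5.000)
cell (2,5): code 0001 → (2.293,5.000)–(2.000,5.169)
cell (3,0): code 0010 → (3.000,0.419)–(3.486,1.000)
cell (3,1): code 0011 → (3.486,1.000)–(3.595,2.000)
cell (3,2): code 0011 → (3.595,2.000)–(3.378,3.000)
cell (3,3): code 0011 → (3.378,3.000)–(3.127,4.000)
cell (3,4): code 0001 → (3.127,4.000)–(3.000,4.240)
total: 16 segments, chained into 1 closed loop(s), length Σ = 12.608525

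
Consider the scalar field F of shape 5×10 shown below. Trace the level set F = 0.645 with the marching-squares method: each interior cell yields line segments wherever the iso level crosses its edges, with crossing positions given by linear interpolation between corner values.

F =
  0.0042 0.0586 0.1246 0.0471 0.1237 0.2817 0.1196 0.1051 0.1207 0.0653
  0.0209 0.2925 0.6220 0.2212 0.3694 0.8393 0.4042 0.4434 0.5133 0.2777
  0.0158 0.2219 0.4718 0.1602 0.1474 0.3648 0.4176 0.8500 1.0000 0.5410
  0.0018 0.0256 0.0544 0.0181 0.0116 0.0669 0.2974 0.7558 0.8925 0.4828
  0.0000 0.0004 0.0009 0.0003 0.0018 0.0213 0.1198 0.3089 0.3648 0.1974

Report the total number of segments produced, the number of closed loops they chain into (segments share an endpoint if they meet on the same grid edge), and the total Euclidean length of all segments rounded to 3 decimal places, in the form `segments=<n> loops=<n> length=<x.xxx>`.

cell (0,4): code 0100 → (0.652,5.000)–(1.000,4.587)
cell (0,5): code 1000 → (1.000,5.447)–(0.652,5.000)
cell (1,4): code 0010 → (1.000,4.587)–(1.409,5.000)
cell (1,5): code 0001 → (1.409,5.000)–(1.000,5.447)
cell (1,6): code 0100 → (1.496,7.000)–(2.000,6.526)
cell (1,7): code 1100 → (1.271,8.000)–(1.496,7.000)
cell (1,8): code 1000 → (2.000,8.773)–(1.271,8.000)
cell (2,6): code 0110 → (2.000,6.526)–(3.000,6.758)
cell (2,8): code 1001 → (3.000,8.604)–(2.000,8.773)
cell (3,6): code 0010 → (3.000,6.758)–(3.248,7.000)
cell (3,7): code 0011 → (3.248,7.000)–(3.469,8.000)
cell (3,8): code 0001 → (3.469,8.000)–(3.000,8.604)
total: 12 segments, chained into 2 closed loop(s), length Σ = 9.251308

segments=12 loops=2 length=9.251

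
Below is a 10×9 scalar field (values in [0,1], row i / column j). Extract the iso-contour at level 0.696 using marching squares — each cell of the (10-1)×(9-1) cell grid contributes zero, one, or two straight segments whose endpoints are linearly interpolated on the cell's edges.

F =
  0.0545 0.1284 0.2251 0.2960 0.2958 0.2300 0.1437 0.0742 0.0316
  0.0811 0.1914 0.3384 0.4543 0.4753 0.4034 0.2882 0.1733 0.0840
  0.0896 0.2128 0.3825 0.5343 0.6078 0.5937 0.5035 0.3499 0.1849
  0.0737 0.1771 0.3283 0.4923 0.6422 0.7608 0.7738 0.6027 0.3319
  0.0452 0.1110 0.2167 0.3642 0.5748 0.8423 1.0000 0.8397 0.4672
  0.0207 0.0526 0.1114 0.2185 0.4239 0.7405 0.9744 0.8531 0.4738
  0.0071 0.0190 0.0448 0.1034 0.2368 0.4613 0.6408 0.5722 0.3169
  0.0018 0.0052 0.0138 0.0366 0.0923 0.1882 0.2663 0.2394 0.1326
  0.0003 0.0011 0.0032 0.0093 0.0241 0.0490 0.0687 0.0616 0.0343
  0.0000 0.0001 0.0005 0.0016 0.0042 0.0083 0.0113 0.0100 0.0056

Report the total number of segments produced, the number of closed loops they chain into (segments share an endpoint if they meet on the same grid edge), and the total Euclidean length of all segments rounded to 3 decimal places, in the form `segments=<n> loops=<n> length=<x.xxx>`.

segments=12 loops=1 length=9.836

cell (2,4): code 0100 → (2.612,5.000)–(3.000,4.454)
cell (2,5): code 1100 → (2.712,6.000)–(2.612,5.000)
cell (2,6): code 1000 → (3.000,6.455)–(2.712,6.000)
cell (3,4): code 0110 → (3.000,4.454)–(4.000,4.453)
cell (3,6): code 1101 → (3.394,7.000)–(3.000,6.455)
cell (3,7): code 1000 → (4.000,7.386)–(3.394,7.000)
cell (4,4): code 0110 → (4.000,4.453)–(5.000,4.859)
cell (4,7): code 1001 → (5.000,7.414)–(4.000,7.386)
cell (5,4): code 0010 → (5.000,4.859)–(5.159,5.000)
cell (5,5): code 0011 → (5.159,5.000)–(5.835,6.000)
cell (5,6): code 0011 → (5.835,6.000)–(5.559,7.000)
cell (5,7): code 0001 → (5.559,7.000)–(5.000,7.414)
total: 12 segments, chained into 1 closed loop(s), length Σ = 9.836366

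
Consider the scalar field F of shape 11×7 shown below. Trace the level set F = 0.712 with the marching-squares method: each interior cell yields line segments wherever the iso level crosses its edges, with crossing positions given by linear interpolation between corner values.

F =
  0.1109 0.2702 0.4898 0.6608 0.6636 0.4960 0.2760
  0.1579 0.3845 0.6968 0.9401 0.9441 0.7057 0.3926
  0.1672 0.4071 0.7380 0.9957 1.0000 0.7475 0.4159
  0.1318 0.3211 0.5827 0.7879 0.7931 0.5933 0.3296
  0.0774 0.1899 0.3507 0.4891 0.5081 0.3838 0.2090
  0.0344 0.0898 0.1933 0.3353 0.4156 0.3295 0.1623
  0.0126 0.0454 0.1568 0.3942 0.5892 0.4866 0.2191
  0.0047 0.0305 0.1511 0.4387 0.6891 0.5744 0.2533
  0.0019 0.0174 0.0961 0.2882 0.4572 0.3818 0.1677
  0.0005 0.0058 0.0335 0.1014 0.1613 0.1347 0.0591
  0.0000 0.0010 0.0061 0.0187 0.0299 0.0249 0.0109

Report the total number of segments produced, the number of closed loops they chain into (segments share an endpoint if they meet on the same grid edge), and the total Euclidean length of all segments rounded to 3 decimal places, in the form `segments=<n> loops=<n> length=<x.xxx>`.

segments=14 loops=1 length=9.941

cell (0,2): code 0100 → (0.183,3.000)–(1.000,2.062)
cell (0,3): code 1100 → (0.173,4.000)–(0.183,3.000)
cell (0,4): code 1000 → (1.000,4.974)–(0.173,4.000)
cell (1,1): code 0100 → (1.369,2.000)–(2.000,1.921)
cell (1,2): code 1110 → (1.000,2.062)–(1.369,2.000)
cell (1,4): code 1101 → (1.151,5.000)–(1.000,4.974)
cell (1,5): code 1000 → (2.000,5.107)–(1.151,5.000)
cell (2,1): code 0010 → (2.000,1.921)–(2.167,2.000)
cell (2,2): code 0111 → (2.167,2.000)–(3.000,2.630)
cell (2,4): code 1011 → (3.000,4.406)–(2.230,5.000)
cell (2,5): code 0001 → (2.230,5.000)–(2.000,5.107)
cell (3,2): code 0010 → (3.000,2.630)–(3.254,3.000)
cell (3,3): code 0011 → (3.254,3.000)–(3.285,4.000)
cell (3,4): code 0001 → (3.285,4.000)–(3.000,4.406)
total: 14 segments, chained into 1 closed loop(s), length Σ = 9.940500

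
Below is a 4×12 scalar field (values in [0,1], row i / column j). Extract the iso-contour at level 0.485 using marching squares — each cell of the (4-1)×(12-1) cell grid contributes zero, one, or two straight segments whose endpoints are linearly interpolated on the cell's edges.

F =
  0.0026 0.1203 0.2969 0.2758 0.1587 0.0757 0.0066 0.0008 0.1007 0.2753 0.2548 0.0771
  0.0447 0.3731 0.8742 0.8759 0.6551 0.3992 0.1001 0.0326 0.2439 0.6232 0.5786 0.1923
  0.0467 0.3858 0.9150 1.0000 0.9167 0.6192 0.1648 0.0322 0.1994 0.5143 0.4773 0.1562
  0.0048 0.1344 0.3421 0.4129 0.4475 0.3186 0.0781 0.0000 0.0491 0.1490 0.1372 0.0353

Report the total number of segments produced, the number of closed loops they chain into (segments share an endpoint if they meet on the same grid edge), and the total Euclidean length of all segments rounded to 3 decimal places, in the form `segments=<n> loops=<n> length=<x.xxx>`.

segments=20 loops=2 length=15.826

cell (0,1): code 0100 → (0.326,2.000)–(1.000,1.223)
cell (0,2): code 1100 → (0.349,3.000)–(0.326,2.000)
cell (0,3): code 1100 → (0.657,4.000)–(0.349,3.000)
cell (0,4): code 1000 → (1.000,4.665)–(0.657,4.000)
cell (0,8): code 0100 → (0.603,9.000)–(1.000,8.636)
cell (0,9): code 1100 → (0.711,10.000)–(0.603,9.000)
cell (0,10): code 1000 → (1.000,10.242)–(0.711,10.000)
cell (1,1): code 0110 → (1.000,1.223)–(2.000,1.187)
cell (1,4): code 1101 → (1.390,5.000)–(1.000,4.665)
cell (1,5): code 1000 → (2.000,5.295)–(1.390,5.000)
cell (1,8): code 0110 → (1.000,8.636)–(2.000,8.907)
cell (1,9): code 1011 → (2.000,9.792)–(1.924,10.000)
cell (1,10): code 0001 → (1.924,10.000)–(1.000,10.242)
cell (2,1): code 0010 → (2.000,1.187)–(2.751,2.000)
cell (2,2): code 0011 → (2.751,2.000)–(2.877,3.000)
cell (2,3): code 0011 → (2.877,3.000)–(2.920,4.000)
cell (2,4): code 0011 → (2.920,4.000)–(2.446,5.000)
cell (2,5): code 0001 → (2.446,5.000)–(2.000,5.295)
cell (2,8): code 0010 → (2.000,8.907)–(2.080,9.000)
cell (2,9): code 0001 → (2.080,9.000)–(2.000,9.792)
total: 20 segments, chained into 2 closed loop(s), length Σ = 15.826449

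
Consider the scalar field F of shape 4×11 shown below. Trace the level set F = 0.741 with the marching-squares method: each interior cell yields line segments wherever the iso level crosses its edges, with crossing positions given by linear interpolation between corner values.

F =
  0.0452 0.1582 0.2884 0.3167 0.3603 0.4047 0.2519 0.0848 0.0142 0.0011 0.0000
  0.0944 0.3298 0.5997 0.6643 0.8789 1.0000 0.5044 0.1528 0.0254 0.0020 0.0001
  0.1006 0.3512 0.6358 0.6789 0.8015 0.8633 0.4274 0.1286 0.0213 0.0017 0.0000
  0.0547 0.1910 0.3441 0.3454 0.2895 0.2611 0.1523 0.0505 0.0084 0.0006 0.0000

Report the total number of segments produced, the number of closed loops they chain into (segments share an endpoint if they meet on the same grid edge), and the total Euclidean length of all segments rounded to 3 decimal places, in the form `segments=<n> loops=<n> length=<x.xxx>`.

segments=8 loops=1 length=6.287

cell (0,3): code 0100 → (0.734,4.000)–(1.000,3.357)
cell (0,4): code 1100 → (0.565,5.000)–(0.734,4.000)
cell (0,5): code 1000 → (1.000,5.523)–(0.565,5.000)
cell (1,3): code 0110 → (1.000,3.357)–(2.000,3.507)
cell (1,5): code 1001 → (2.000,5.281)–(1.000,5.523)
cell (2,3): code 0010 → (2.000,3.507)–(2.118,4.000)
cell (2,4): code 0011 → (2.118,4.000)–(2.203,5.000)
cell (2,5): code 0001 → (2.203,5.000)–(2.000,5.281)
total: 8 segments, chained into 1 closed loop(s), length Σ = 6.286954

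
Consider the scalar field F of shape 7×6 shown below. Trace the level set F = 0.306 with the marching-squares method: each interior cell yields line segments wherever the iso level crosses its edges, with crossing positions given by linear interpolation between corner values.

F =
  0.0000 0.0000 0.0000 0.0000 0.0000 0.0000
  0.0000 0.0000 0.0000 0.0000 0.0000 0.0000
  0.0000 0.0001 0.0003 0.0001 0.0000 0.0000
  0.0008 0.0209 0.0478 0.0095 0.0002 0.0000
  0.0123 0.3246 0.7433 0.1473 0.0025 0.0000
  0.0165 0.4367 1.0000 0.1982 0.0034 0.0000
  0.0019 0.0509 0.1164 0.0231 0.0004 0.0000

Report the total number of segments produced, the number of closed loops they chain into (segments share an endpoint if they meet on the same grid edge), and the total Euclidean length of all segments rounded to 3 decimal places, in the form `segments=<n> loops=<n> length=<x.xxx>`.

cell (3,0): code 0100 → (3.939,1.000)–(4.000,0.940)
cell (3,1): code 1100 → (3.371,2.000)–(3.939,1.000)
cell (3,2): code 1000 → (4.000,2.734)–(3.371,2.000)
cell (4,0): code 0110 → (4.000,0.940)–(5.000,0.689)
cell (4,2): code 1001 → (5.000,2.866)–(4.000,2.734)
cell (5,0): code 0010 → (5.000,0.689)–(5.339,1.000)
cell (5,1): code 0011 → (5.339,1.000)–(5.785,2.000)
cell (5,2): code 0001 → (5.785,2.000)–(5.000,2.866)
total: 8 segments, chained into 1 closed loop(s), length Σ = 6.965219

segments=8 loops=1 length=6.965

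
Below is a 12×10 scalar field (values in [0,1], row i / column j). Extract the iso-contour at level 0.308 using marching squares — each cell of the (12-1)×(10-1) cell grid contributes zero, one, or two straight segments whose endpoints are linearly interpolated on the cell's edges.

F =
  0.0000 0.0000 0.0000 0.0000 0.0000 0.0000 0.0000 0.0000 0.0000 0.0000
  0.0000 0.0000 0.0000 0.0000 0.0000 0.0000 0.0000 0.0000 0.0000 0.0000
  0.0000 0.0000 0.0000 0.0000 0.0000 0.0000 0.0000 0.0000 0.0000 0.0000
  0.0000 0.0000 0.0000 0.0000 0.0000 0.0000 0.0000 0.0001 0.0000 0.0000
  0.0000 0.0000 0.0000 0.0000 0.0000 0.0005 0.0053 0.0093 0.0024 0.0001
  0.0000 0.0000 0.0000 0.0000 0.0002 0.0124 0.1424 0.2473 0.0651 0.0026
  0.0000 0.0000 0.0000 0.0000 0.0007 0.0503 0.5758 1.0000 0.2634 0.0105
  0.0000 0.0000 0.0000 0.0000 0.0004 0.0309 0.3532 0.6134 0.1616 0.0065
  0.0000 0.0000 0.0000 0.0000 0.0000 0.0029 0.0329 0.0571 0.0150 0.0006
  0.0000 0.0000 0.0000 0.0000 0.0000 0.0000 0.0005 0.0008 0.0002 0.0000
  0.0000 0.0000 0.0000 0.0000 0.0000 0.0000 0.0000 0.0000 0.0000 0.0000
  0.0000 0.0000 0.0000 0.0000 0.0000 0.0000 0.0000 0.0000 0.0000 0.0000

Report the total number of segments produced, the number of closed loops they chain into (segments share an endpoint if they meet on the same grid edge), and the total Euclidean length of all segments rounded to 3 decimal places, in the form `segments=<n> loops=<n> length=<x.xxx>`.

cell (5,5): code 0100 → (5.382,6.000)–(6.000,5.490)
cell (5,6): code 1100 → (5.081,7.000)–(5.382,6.000)
cell (5,7): code 1000 → (6.000,7.939)–(5.081,7.000)
cell (6,5): code 0110 → (6.000,5.490)–(7.000,5.860)
cell (6,7): code 1001 → (7.000,7.676)–(6.000,7.939)
cell (7,5): code 0010 → (7.000,5.860)–(7.141,6.000)
cell (7,6): code 0011 → (7.141,6.000)–(7.549,7.000)
cell (7,7): code 0001 → (7.549,7.000)–(7.000,7.676)
total: 8 segments, chained into 1 closed loop(s), length Σ = 7.409752

segments=8 loops=1 length=7.410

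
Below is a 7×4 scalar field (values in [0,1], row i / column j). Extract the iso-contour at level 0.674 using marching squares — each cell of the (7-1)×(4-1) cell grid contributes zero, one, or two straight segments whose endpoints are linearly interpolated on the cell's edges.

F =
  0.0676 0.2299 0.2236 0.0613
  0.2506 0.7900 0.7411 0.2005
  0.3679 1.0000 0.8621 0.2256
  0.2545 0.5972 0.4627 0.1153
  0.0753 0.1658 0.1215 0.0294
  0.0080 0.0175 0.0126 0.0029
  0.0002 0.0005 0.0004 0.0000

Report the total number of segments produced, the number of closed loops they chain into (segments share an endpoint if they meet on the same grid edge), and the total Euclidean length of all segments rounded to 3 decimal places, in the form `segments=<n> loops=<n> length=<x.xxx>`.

cell (0,0): code 0100 → (0.793,1.000)–(1.000,0.785)
cell (0,1): code 1100 → (0.870,2.000)–(0.793,1.000)
cell (0,2): code 1000 → (1.000,2.124)–(0.870,2.000)
cell (1,0): code 0110 → (1.000,0.785)–(2.000,0.484)
cell (1,2): code 1001 → (2.000,2.296)–(1.000,2.124)
cell (2,0): code 0010 → (2.000,0.484)–(2.809,1.000)
cell (2,1): code 0011 → (2.809,1.000)–(2.471,2.000)
cell (2,2): code 0001 → (2.471,2.000)–(2.000,2.296)
total: 8 segments, chained into 1 closed loop(s), length Σ = 6.111255

segments=8 loops=1 length=6.111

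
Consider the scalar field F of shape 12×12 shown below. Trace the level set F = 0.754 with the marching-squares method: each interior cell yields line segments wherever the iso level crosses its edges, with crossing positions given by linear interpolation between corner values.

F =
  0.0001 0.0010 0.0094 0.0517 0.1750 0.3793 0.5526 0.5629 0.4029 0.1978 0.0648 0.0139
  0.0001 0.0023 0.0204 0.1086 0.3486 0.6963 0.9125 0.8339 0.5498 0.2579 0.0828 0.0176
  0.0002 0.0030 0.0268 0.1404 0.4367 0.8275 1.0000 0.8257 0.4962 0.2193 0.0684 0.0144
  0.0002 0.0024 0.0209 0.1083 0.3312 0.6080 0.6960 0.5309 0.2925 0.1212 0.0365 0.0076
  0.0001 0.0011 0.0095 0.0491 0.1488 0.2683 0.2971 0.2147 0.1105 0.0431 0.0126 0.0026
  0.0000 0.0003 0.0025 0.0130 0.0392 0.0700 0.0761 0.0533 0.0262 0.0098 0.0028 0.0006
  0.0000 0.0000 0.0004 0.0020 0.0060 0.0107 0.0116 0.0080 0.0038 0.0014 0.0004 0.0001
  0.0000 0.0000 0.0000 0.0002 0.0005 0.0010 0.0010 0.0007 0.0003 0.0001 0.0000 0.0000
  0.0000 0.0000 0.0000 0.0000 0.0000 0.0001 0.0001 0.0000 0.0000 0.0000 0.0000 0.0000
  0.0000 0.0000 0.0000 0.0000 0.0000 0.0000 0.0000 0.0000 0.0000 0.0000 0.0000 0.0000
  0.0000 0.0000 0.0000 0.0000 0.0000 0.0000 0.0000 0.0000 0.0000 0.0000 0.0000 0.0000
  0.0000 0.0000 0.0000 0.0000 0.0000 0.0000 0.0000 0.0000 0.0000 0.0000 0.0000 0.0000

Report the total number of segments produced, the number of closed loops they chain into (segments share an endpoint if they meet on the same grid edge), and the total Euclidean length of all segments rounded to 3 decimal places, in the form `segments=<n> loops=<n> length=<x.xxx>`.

segments=10 loops=1 length=7.347

cell (0,5): code 0100 → (0.560,6.000)–(1.000,5.267)
cell (0,6): code 1100 → (0.705,7.000)–(0.560,6.000)
cell (0,7): code 1000 → (1.000,7.281)–(0.705,7.000)
cell (1,4): code 0100 → (1.440,5.000)–(2.000,4.812)
cell (1,5): code 1110 → (1.000,5.267)–(1.440,5.000)
cell (1,7): code 1001 → (2.000,7.218)–(1.000,7.281)
cell (2,4): code 0010 → (2.000,4.812)–(2.335,5.000)
cell (2,5): code 0011 → (2.335,5.000)–(2.809,6.000)
cell (2,6): code 0011 → (2.809,6.000)–(2.243,7.000)
cell (2,7): code 0001 → (2.243,7.000)–(2.000,7.218)
total: 10 segments, chained into 1 closed loop(s), length Σ = 7.346894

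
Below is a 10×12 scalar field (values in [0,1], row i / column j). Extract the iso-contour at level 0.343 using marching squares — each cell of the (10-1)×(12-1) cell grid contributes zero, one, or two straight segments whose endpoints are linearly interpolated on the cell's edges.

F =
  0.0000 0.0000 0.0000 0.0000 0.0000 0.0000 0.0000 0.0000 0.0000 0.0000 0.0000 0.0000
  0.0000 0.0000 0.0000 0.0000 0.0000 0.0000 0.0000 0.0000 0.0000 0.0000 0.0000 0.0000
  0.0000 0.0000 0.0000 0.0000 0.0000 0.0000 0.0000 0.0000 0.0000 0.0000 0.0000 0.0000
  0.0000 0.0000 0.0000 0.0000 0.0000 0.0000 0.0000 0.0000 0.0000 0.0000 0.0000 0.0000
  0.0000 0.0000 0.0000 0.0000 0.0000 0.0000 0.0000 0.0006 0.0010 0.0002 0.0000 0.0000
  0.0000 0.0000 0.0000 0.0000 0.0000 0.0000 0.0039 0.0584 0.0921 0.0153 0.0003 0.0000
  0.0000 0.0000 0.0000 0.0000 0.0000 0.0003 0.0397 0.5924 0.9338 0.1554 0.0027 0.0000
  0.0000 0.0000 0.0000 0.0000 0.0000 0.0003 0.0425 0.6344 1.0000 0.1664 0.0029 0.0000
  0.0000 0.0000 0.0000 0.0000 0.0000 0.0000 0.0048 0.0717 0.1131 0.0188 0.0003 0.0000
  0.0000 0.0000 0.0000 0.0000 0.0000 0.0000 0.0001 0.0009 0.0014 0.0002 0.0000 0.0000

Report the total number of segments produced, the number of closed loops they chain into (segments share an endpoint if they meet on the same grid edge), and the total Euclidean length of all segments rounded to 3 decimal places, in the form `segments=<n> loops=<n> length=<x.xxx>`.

cell (5,6): code 0100 → (5.533,7.000)–(6.000,6.549)
cell (5,7): code 1100 → (5.298,8.000)–(5.533,7.000)
cell (5,8): code 1000 → (6.000,8.759)–(5.298,8.000)
cell (6,6): code 0110 → (6.000,6.549)–(7.000,6.508)
cell (6,8): code 1001 → (7.000,8.788)–(6.000,8.759)
cell (7,6): code 0010 → (7.000,6.508)–(7.518,7.000)
cell (7,7): code 0011 → (7.518,7.000)–(7.741,8.000)
cell (7,8): code 0001 → (7.741,8.000)–(7.000,8.788)
total: 8 segments, chained into 1 closed loop(s), length Σ = 7.532413

segments=8 loops=1 length=7.532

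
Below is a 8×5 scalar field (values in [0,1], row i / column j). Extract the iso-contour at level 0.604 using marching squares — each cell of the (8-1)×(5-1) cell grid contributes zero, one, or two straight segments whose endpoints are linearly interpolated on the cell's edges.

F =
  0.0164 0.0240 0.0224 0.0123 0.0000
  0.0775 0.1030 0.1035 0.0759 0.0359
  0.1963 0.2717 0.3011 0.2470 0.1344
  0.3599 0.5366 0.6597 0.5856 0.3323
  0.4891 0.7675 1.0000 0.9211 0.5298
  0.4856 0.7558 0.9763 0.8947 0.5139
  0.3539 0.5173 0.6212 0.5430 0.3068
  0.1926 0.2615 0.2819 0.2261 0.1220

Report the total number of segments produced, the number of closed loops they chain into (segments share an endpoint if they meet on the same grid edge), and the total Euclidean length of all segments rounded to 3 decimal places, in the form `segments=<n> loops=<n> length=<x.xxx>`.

segments=14 loops=1 length=10.369

cell (2,1): code 0100 → (2.845,2.000)–(3.000,1.548)
cell (2,2): code 1000 → (3.000,2.752)–(2.845,2.000)
cell (3,0): code 0100 → (3.292,1.000)–(4.000,0.413)
cell (3,1): code 1110 → (3.000,1.548)–(3.292,1.000)
cell (3,2): code 1101 → (3.055,3.000)–(3.000,2.752)
cell (3,3): code 1000 → (4.000,3.810)–(3.055,3.000)
cell (4,0): code 0110 → (4.000,0.413)–(5.000,0.438)
cell (4,3): code 1001 → (5.000,3.763)–(4.000,3.810)
cell (5,0): code 0010 → (5.000,0.438)–(5.636,1.000)
cell (5,1): code 0111 → (5.636,1.000)–(6.000,1.834)
cell (5,2): code 1011 → (6.000,2.220)–(5.827,3.000)
cell (5,3): code 0001 → (5.827,3.000)–(5.000,3.763)
cell (6,1): code 0010 → (6.000,1.834)–(6.051,2.000)
cell (6,2): code 0001 → (6.051,2.000)–(6.000,2.220)
total: 14 segments, chained into 1 closed loop(s), length Σ = 10.369370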